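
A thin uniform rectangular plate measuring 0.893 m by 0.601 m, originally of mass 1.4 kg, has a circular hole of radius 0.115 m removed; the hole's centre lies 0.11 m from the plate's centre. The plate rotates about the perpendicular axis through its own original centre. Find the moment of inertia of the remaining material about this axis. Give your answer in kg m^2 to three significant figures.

Unpierced body about its centre: I₀ = (1/12)M(a²+b²) = (1/12)(1.4)[(0.893)² + (0.601)²] = 0.13518 kg m^2.
The removed disk has mass m = M·πr²/(ab) = (1.4)·π(0.115)²/(0.893·0.601) = 0.10838 kg (same uniform areal density).
Its moment of inertia about the rotation axis (parallel-axis theorem): I_hole = (1/2)mr² + md² = (1/2)(0.10838)(0.115)² + (0.10838)(0.11)² = 0.0020281 kg m^2.
Treating the hole as negative mass, I = I₀ − I_hole = 0.13518 − 0.0020281 = 0.13315 kg m^2.

0.133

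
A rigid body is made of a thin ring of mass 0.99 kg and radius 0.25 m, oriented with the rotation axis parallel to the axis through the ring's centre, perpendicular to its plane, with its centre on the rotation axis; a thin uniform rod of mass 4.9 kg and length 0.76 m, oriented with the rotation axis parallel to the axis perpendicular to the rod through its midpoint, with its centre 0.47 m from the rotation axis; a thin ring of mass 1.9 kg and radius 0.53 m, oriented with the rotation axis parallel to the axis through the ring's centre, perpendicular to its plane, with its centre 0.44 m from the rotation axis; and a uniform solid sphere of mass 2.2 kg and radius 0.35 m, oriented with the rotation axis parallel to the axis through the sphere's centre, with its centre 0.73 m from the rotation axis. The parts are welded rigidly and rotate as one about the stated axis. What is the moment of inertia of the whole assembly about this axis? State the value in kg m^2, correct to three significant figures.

Thin ring: I_cm = MR² = (0.99)(0.25)² = 0.061875 kg m^2; axis through the centre, so I = 0.061875 kg m^2.
Thin rod: I_cm = (1/12)ML² = (1/12)(4.9)(0.76)² = 0.23585 kg m^2; centre at d = 0.47 m, so I = I_cm + Md² gives I = 0.23585 + (4.9)(0.47)² = 1.3183 kg m^2.
Thin ring: I_cm = MR² = (1.9)(0.53)² = 0.53371 kg m^2; centre at d = 0.44 m, so I = I_cm + Md² gives I = 0.53371 + (1.9)(0.44)² = 0.90155 kg m^2.
Solid sphere: I_cm = (2/5)MR² = (2/5)(2.2)(0.35)² = 0.1078 kg m^2; centre at d = 0.73 m, so I = I_cm + Md² gives I = 0.1078 + (2.2)(0.73)² = 1.2802 kg m^2.
Total I = 0.061875 + 1.3183 + 0.90155 + 1.2802 = 3.5619 kg m^2.

3.56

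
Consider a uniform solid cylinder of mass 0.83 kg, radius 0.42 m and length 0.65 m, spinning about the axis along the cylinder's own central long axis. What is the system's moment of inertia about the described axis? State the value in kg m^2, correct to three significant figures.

0.0732

I_cm = (1/2)MR² = (1/2)(0.83)(0.42)² = 0.073206 kg m^2; axis through the centre, so I = 0.073206 kg m^2.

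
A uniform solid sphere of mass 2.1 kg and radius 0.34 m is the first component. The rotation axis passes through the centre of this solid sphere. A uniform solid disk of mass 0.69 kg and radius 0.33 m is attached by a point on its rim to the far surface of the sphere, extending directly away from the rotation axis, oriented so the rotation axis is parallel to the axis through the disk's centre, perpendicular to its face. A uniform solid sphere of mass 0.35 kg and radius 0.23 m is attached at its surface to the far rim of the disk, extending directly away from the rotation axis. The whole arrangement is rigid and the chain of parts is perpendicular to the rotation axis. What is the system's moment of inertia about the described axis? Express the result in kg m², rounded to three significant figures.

Solid sphere: I_cm = (2/5)MR² = (2/5)(2.1)(0.34)² = 0.097104 kg m²; axis through the centre, so I = 0.097104 kg m².
Solid disk: I_cm = (1/2)MR² = (1/2)(0.69)(0.33)² = 0.03757 kg m²; centre at d = 0.34 + 0.33 = 0.67 m, so the parallel axis theorem gives I = 0.03757 + (0.69)(0.67)² = 0.34731 kg m².
Solid sphere: I_cm = (2/5)MR² = (2/5)(0.35)(0.23)² = 0.007406 kg m²; centre at d = 0.34 + 0.33 + 0.33 + 0.23 = 1.23 m, so the parallel axis theorem gives I = 0.007406 + (0.35)(1.23)² = 0.53692 kg m².
Total I = 0.097104 + 0.34731 + 0.53692 = 0.98134 kg m².

0.981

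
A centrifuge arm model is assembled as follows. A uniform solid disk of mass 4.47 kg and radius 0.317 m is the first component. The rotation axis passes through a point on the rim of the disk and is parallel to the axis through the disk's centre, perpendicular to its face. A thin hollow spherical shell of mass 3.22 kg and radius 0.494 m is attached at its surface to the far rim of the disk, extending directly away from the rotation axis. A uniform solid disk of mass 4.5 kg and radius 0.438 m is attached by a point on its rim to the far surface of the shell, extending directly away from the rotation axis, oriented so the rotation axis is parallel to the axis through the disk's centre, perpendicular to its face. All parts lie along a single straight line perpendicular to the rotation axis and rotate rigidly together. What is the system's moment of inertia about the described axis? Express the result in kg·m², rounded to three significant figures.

Solid disk: I_cm = (1/2)MR² = (1/2)(4.47)(0.317)² = 0.22459 kg·m²; centre at d = 0.317 m, so I = I_cm + Md² gives I = 0.22459 + (4.47)(0.317)² = 0.67378 kg·m².
Spherical shell: I_cm = (2/3)MR² = (2/3)(3.22)(0.494)² = 0.52386 kg·m²; centre at d = 0.317 + 0.317 + 0.494 = 1.128 m, so I = I_cm + Md² gives I = 0.52386 + (3.22)(1.128)² = 4.6209 kg·m².
Solid disk: I_cm = (1/2)MR² = (1/2)(4.5)(0.438)² = 0.43165 kg·m²; centre at d = 0.317 + 0.317 + 0.494 + 0.494 + 0.438 = 2.06 m, so I = I_cm + Md² gives I = 0.43165 + (4.5)(2.06)² = 19.528 kg·m².
Total I = 0.67378 + 4.6209 + 19.528 = 24.823 kg·m².

24.8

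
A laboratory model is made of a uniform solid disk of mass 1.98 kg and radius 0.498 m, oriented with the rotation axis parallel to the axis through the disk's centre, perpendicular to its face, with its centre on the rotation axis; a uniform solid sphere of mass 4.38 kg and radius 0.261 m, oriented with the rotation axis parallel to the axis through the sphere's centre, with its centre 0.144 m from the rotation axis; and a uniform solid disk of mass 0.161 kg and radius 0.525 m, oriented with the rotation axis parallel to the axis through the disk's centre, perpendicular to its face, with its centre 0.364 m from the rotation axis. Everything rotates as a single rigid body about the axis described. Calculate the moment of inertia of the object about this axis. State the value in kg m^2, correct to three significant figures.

Solid disk: I_cm = (1/2)MR² = (1/2)(1.98)(0.498)² = 0.24552 kg m^2; axis through the centre, so I = 0.24552 kg m^2.
Solid sphere: I_cm = (2/5)MR² = (2/5)(4.38)(0.261)² = 0.11935 kg m^2; centre at d = 0.144 m, so the parallel axis theorem gives I = 0.11935 + (4.38)(0.144)² = 0.21017 kg m^2.
Solid disk: I_cm = (1/2)MR² = (1/2)(0.161)(0.525)² = 0.022188 kg m^2; centre at d = 0.364 m, so the parallel axis theorem gives I = 0.022188 + (0.161)(0.364)² = 0.04352 kg m^2.
Total I = 0.24552 + 0.21017 + 0.04352 = 0.49922 kg m^2.

0.499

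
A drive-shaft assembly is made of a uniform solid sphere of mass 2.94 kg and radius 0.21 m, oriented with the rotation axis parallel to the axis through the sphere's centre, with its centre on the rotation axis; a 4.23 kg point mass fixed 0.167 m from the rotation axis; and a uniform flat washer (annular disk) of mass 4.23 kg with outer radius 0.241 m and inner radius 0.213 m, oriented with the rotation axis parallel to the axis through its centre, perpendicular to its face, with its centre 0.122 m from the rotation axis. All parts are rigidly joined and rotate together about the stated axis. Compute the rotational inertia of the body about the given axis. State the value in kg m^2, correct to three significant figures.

Solid sphere: I_cm = (2/5)MR² = (2/5)(2.94)(0.21)² = 0.051862 kg m^2; axis through the centre, so I = 0.051862 kg m^2.
Point mass: I_cm = 0; centre at d = 0.167 m, so the parallel axis theorem gives I = 0 + (4.23)(0.167)² = 0.11797 kg m^2.
Annular disk: I_cm = (1/2)M(R²+r²) = (1/2)(4.23)[(0.241)² + (0.213)²] = 0.2188 kg m^2; centre at d = 0.122 m, so the parallel axis theorem gives I = 0.2188 + (4.23)(0.122)² = 0.28176 kg m^2.
Total I = 0.051862 + 0.11797 + 0.28176 = 0.45159 kg m^2.

0.452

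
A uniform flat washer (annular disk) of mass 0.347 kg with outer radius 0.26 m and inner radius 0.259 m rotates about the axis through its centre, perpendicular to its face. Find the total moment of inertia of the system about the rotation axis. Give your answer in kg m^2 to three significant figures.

0.0234

I_cm = (1/2)M(R²+r²) = (1/2)(0.347)[(0.26)² + (0.259)²] = 0.023367 kg m^2; axis through the centre, so I = 0.023367 kg m^2.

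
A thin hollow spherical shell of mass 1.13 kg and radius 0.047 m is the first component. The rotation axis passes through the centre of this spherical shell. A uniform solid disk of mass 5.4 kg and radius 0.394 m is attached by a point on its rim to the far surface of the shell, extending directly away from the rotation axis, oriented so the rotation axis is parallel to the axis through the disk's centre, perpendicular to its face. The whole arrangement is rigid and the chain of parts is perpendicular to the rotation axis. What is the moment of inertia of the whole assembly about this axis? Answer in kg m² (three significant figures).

1.47

Spherical shell: I_cm = (2/3)MR² = (2/3)(1.13)(0.047)² = 0.0016641 kg m²; axis through the centre, so I = 0.0016641 kg m².
Solid disk: I_cm = (1/2)MR² = (1/2)(5.4)(0.394)² = 0.41914 kg m²; centre at d = 0.047 + 0.394 = 0.441 m, so the parallel axis theorem gives I = 0.41914 + (5.4)(0.441)² = 1.4693 kg m².
Total I = 0.0016641 + 1.4693 = 1.471 kg m².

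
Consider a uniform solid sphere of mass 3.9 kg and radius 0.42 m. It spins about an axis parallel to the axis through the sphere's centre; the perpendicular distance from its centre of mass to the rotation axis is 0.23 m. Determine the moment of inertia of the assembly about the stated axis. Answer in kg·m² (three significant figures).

I_cm = (2/5)MR² = (2/5)(3.9)(0.42)² = 0.27518 kg·m²; centre at d = 0.23 m, so I = I_cm + Md² gives I = 0.27518 + (3.9)(0.23)² = 0.48149 kg·m².

0.481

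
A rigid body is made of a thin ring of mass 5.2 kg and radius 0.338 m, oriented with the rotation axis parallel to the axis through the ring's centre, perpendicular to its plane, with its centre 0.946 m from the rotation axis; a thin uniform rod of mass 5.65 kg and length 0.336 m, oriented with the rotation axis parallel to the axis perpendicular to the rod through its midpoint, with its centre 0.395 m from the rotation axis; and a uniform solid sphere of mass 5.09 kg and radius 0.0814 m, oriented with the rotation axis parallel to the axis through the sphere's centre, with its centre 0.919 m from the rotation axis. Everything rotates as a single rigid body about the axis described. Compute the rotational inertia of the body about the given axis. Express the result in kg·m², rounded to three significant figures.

10.5

Thin ring: I_cm = MR² = (5.2)(0.338)² = 0.59407 kg·m²; centre at d = 0.946 m, so the parallel axis theorem gives I = 0.59407 + (5.2)(0.946)² = 5.2476 kg·m².
Thin rod: I_cm = (1/12)ML² = (1/12)(5.65)(0.336)² = 0.053155 kg·m²; centre at d = 0.395 m, so the parallel axis theorem gives I = 0.053155 + (5.65)(0.395)² = 0.9347 kg·m².
Solid sphere: I_cm = (2/5)MR² = (2/5)(5.09)(0.0814)² = 0.01349 kg·m²; centre at d = 0.919 m, so the parallel axis theorem gives I = 0.01349 + (5.09)(0.919)² = 4.3123 kg·m².
Total I = 5.2476 + 0.9347 + 4.3123 = 10.495 kg·m².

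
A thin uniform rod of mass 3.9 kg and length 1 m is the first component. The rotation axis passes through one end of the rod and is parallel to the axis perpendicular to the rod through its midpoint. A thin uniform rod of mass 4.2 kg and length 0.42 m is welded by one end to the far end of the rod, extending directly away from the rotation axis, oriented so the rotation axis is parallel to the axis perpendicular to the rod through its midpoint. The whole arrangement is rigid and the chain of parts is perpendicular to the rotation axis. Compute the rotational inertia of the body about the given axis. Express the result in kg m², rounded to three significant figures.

7.51

Thin rod: I_cm = (1/12)ML² = (1/12)(3.9)(1)² = 0.325 kg m²; centre at d = 0.5 m, so I = I_cm + Md² gives I = 0.325 + (3.9)(0.5)² = 1.3 kg m².
Thin rod: I_cm = (1/12)ML² = (1/12)(4.2)(0.42)² = 0.06174 kg m²; centre at d = 0.5 + 0.5 + 0.21 = 1.21 m, so I = I_cm + Md² gives I = 0.06174 + (4.2)(1.21)² = 6.211 kg m².
Total I = 1.3 + 6.211 = 7.511 kg m².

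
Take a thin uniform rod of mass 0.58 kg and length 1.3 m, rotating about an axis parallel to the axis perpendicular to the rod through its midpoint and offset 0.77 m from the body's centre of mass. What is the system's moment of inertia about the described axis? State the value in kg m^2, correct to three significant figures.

I_cm = (1/12)ML² = (1/12)(0.58)(1.3)² = 0.081683 kg m^2; centre at d = 0.77 m, so I = I_cm + Md² gives I = 0.081683 + (0.58)(0.77)² = 0.42557 kg m^2.

0.426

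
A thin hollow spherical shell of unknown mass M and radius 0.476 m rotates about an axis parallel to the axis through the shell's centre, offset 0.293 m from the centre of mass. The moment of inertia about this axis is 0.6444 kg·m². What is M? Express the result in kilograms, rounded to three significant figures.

2.72

I = I_cm + Md² = (2/3)MR² + Md² = M·[0.666667·(0.476)² + (0.293)²] = M·0.2369.
So M = 0.6444 / 0.2369 = 2.7201 kg.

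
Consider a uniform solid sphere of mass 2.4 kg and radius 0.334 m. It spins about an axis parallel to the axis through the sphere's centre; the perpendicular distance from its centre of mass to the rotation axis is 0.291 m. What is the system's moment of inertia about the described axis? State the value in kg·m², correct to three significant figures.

I_cm = (2/5)MR² = (2/5)(2.4)(0.334)² = 0.10709 kg·m²; centre at d = 0.291 m, so the parallel axis theorem gives I = 0.10709 + (2.4)(0.291)² = 0.31033 kg·m².

0.310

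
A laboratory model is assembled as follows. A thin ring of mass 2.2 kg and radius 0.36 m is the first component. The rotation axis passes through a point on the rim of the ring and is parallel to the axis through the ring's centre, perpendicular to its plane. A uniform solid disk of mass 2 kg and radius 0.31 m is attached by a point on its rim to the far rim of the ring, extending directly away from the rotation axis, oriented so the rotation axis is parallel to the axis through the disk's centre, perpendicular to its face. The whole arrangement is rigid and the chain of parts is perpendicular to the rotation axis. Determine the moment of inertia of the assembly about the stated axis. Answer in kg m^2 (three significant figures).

Thin ring: I_cm = MR² = (2.2)(0.36)² = 0.28512 kg m^2; centre at d = 0.36 m, so the parallel axis theorem gives I = 0.28512 + (2.2)(0.36)² = 0.57024 kg m^2.
Solid disk: I_cm = (1/2)MR² = (1/2)(2)(0.31)² = 0.0961 kg m^2; centre at d = 0.36 + 0.36 + 0.31 = 1.03 m, so the parallel axis theorem gives I = 0.0961 + (2)(1.03)² = 2.2179 kg m^2.
Total I = 0.57024 + 2.2179 = 2.7881 kg m^2.

2.79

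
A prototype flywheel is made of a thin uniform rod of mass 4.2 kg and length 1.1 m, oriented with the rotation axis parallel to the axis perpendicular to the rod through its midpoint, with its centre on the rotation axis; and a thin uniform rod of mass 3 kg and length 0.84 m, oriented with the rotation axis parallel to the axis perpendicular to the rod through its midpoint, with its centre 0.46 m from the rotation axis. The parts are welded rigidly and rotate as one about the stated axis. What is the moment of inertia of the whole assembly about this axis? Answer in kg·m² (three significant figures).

1.23

Thin rod: I_cm = (1/12)ML² = (1/12)(4.2)(1.1)² = 0.4235 kg·m²; axis through the centre, so I = 0.4235 kg·m².
Thin rod: I_cm = (1/12)ML² = (1/12)(3)(0.84)² = 0.1764 kg·m²; centre at d = 0.46 m, so I = I_cm + Md² gives I = 0.1764 + (3)(0.46)² = 0.8112 kg·m².
Total I = 0.4235 + 0.8112 = 1.2347 kg·m².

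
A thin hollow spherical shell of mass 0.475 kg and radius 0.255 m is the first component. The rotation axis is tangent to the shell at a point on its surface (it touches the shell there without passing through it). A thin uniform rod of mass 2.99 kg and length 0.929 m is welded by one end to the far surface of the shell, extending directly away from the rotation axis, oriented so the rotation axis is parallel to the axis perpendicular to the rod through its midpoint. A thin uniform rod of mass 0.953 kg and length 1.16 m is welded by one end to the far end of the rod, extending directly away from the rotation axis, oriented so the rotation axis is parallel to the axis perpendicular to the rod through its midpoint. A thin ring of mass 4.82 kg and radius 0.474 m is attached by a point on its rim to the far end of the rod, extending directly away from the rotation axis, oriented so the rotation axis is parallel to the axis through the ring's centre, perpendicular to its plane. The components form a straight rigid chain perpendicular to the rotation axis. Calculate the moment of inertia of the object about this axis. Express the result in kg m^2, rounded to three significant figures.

Spherical shell: I_cm = (2/3)MR² = (2/3)(0.475)(0.255)² = 0.020591 kg m^2; centre at d = 0.255 m, so I = I_cm + Md² gives I = 0.020591 + (0.475)(0.255)² = 0.051478 kg m^2.
Thin rod: I_cm = (1/12)ML² = (1/12)(2.99)(0.929)² = 0.21504 kg m^2; centre at d = 0.255 + 0.255 + 0.4645 = 0.9745 m, so I = I_cm + Md² gives I = 0.21504 + (2.99)(0.9745)² = 3.0545 kg m^2.
Thin rod: I_cm = (1/12)ML² = (1/12)(0.953)(1.16)² = 0.10686 kg m^2; centre at d = 0.255 + 0.255 + 0.4645 + 0.4645 + 0.58 = 2.019 m, so I = I_cm + Md² gives I = 0.10686 + (0.953)(2.019)² = 3.9916 kg m^2.
Thin ring: I_cm = MR² = (4.82)(0.474)² = 1.0829 kg m^2; centre at d = 0.255 + 0.255 + 0.4645 + 0.4645 + 0.58 + 0.58 + 0.474 = 3.073 m, so I = I_cm + Md² gives I = 1.0829 + (4.82)(3.073)² = 46.6 kg m^2.
Total I = 0.051478 + 3.0545 + 3.9916 + 46.6 = 53.697 kg m^2.

53.7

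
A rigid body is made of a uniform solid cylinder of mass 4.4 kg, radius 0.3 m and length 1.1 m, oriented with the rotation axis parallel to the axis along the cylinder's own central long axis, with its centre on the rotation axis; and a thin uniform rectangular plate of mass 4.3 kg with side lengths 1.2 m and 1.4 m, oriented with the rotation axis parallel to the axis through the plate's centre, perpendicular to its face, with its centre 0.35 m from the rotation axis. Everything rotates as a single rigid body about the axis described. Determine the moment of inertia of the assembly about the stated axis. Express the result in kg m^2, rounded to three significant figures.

Solid cylinder: I_cm = (1/2)MR² = (1/2)(4.4)(0.3)² = 0.198 kg m^2; axis through the centre, so I = 0.198 kg m^2.
Rectangular plate: I_cm = (1/12)M(a²+b²) = (1/12)(4.3)[(1.2)² + (1.4)²] = 1.2183 kg m^2; centre at d = 0.35 m, so I = I_cm + Md² gives I = 1.2183 + (4.3)(0.35)² = 1.7451 kg m^2.
Total I = 0.198 + 1.7451 = 1.9431 kg m^2.

1.94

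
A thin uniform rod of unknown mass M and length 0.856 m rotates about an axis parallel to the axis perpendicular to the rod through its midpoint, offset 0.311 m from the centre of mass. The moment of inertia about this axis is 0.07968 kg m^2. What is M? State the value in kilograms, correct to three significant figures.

I = I_cm + Md² = (1/12)ML² + Md² = M·[0.0833333·(0.856)² + (0.311)²] = M·0.15778.
So M = 0.07968 / 0.15778 = 0.505 kg.

0.505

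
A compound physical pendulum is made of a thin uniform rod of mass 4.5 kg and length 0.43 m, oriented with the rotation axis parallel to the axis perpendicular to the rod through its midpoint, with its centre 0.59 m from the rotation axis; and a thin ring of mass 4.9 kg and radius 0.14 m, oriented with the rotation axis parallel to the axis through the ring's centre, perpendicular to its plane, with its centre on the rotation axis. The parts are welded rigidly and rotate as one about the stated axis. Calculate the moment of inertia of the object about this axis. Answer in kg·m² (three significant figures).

1.73

Thin rod: I_cm = (1/12)ML² = (1/12)(4.5)(0.43)² = 0.069337 kg·m²; centre at d = 0.59 m, so the parallel axis theorem gives I = 0.069337 + (4.5)(0.59)² = 1.6358 kg·m².
Thin ring: I_cm = MR² = (4.9)(0.14)² = 0.09604 kg·m²; axis through the centre, so I = 0.09604 kg·m².
Total I = 1.6358 + 0.09604 = 1.7318 kg·m².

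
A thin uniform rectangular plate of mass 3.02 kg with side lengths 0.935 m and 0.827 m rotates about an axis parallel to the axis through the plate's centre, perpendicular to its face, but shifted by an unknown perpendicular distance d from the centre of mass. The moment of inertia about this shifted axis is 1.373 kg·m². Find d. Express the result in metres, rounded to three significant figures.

0.570

About the centre-of-mass axis, I_cm = (1/12)M(a²+b²) = (1/12)(3.02)[(0.935)² + (0.827)²] = 0.39214 kg·m².
Parallel axis theorem: I = I_cm + Md², so Md² = 1.373 − 0.39214 = 0.98086 kg·m².
d = √(0.98086 / 3.02) = 0.5699 m.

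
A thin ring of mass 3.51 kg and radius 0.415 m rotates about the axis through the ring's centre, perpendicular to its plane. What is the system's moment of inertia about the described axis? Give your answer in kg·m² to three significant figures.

0.605

I_cm = MR² = (3.51)(0.415)² = 0.60451 kg·m²; axis through the centre, so I = 0.60451 kg·m².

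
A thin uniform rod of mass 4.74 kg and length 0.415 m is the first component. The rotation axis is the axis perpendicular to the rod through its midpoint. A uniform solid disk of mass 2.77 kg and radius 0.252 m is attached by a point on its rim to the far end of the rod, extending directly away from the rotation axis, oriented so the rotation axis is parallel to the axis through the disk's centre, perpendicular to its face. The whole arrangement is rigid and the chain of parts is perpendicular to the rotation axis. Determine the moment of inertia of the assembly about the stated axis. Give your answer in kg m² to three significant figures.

Thin rod: I_cm = (1/12)ML² = (1/12)(4.74)(0.415)² = 0.068029 kg m²; axis through the centre, so I = 0.068029 kg m².
Solid disk: I_cm = (1/2)MR² = (1/2)(2.77)(0.252)² = 0.087953 kg m²; centre at d = 0.2075 + 0.252 = 0.4595 m, so I = I_cm + Md² gives I = 0.087953 + (2.77)(0.4595)² = 0.67281 kg m².
Total I = 0.068029 + 0.67281 = 0.74084 kg m².

0.741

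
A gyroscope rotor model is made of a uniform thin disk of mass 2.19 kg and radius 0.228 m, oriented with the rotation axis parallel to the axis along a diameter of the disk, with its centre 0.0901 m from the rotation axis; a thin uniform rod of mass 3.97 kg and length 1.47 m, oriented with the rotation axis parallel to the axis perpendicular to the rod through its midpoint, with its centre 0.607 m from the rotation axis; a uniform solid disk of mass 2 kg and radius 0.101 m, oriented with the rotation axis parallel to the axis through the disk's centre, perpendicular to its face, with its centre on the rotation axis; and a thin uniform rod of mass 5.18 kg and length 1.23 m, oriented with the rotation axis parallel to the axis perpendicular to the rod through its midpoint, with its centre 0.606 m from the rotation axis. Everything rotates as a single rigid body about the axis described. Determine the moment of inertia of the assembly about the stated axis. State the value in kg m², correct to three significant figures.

Thin disk: I_cm = (1/4)MR² = (1/4)(2.19)(0.228)² = 0.028461 kg m²; centre at d = 0.0901 m, so the parallel axis theorem gives I = 0.028461 + (2.19)(0.0901)² = 0.04624 kg m².
Thin rod: I_cm = (1/12)ML² = (1/12)(3.97)(1.47)² = 0.7149 kg m²; centre at d = 0.607 m, so the parallel axis theorem gives I = 0.7149 + (3.97)(0.607)² = 2.1776 kg m².
Solid disk: I_cm = (1/2)MR² = (1/2)(2)(0.101)² = 0.010201 kg m²; axis through the centre, so I = 0.010201 kg m².
Thin rod: I_cm = (1/12)ML² = (1/12)(5.18)(1.23)² = 0.65307 kg m²; centre at d = 0.606 m, so the parallel axis theorem gives I = 0.65307 + (5.18)(0.606)² = 2.5554 kg m².
Total I = 0.04624 + 2.1776 + 0.010201 + 2.5554 = 4.7894 kg m².

4.79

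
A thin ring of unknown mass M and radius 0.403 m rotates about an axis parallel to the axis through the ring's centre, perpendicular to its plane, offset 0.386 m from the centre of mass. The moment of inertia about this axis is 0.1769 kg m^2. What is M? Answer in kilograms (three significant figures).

I = I_cm + Md² = MR² + Md² = M·[1·(0.403)² + (0.386)²] = M·0.31141.
So M = 0.1769 / 0.31141 = 0.56807 kg.

0.568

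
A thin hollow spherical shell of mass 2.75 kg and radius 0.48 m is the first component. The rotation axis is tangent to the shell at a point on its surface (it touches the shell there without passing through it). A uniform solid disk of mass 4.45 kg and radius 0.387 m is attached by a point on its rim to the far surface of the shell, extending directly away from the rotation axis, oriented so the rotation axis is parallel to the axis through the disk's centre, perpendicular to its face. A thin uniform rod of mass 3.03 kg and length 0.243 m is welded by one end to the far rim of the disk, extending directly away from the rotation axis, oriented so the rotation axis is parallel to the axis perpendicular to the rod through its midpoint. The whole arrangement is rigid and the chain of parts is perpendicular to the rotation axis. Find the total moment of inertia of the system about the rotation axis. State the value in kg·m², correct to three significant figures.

19.9

Spherical shell: I_cm = (2/3)MR² = (2/3)(2.75)(0.48)² = 0.4224 kg·m²; centre at d = 0.48 m, so the parallel axis theorem gives I = 0.4224 + (2.75)(0.48)² = 1.056 kg·m².
Solid disk: I_cm = (1/2)MR² = (1/2)(4.45)(0.387)² = 0.33324 kg·m²; centre at d = 0.48 + 0.48 + 0.387 = 1.347 m, so the parallel axis theorem gives I = 0.33324 + (4.45)(1.347)² = 8.4074 kg·m².
Thin rod: I_cm = (1/12)ML² = (1/12)(3.03)(0.243)² = 0.01491 kg·m²; centre at d = 0.48 + 0.48 + 0.387 + 0.387 + 0.1215 = 1.8555 m, so the parallel axis theorem gives I = 0.01491 + (3.03)(1.8555)² = 10.447 kg·m².
Total I = 1.056 + 8.4074 + 10.447 = 19.91 kg·m².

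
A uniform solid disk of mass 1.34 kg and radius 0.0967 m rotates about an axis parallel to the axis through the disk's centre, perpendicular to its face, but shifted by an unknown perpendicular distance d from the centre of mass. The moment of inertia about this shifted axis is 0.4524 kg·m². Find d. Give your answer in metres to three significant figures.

0.577

About the centre-of-mass axis, I_cm = (1/2)MR² = (1/2)(1.34)(0.0967)² = 0.0062651 kg·m².
Parallel axis theorem: I = I_cm + Md², so Md² = 0.4524 − 0.0062651 = 0.44613 kg·m².
d = √(0.44613 / 1.34) = 0.57701 m.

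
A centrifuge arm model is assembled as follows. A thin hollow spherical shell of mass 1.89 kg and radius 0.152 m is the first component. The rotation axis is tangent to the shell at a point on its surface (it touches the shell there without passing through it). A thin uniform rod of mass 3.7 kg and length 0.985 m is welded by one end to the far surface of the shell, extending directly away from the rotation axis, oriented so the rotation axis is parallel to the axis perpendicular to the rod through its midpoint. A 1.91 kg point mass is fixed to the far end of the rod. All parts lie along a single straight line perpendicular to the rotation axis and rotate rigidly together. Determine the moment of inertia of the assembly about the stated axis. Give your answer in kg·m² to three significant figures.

Spherical shell: I_cm = (2/3)MR² = (2/3)(1.89)(0.152)² = 0.029111 kg·m²; centre at d = 0.152 m, so the parallel axis theorem gives I = 0.029111 + (1.89)(0.152)² = 0.072778 kg·m².
Thin rod: I_cm = (1/12)ML² = (1/12)(3.7)(0.985)² = 0.29915 kg·m²; centre at d = 0.152 + 0.152 + 0.4925 = 0.7965 m, so the parallel axis theorem gives I = 0.29915 + (3.7)(0.7965)² = 2.6465 kg·m².
Point mass: I_cm = 0; centre at d = 0.152 + 0.152 + 0.4925 + 0.4925 = 1.289 m, so the parallel axis theorem gives I = 0 + (1.91)(1.289)² = 3.1735 kg·m².
Total I = 0.072778 + 2.6465 + 3.1735 = 5.8928 kg·m².

5.89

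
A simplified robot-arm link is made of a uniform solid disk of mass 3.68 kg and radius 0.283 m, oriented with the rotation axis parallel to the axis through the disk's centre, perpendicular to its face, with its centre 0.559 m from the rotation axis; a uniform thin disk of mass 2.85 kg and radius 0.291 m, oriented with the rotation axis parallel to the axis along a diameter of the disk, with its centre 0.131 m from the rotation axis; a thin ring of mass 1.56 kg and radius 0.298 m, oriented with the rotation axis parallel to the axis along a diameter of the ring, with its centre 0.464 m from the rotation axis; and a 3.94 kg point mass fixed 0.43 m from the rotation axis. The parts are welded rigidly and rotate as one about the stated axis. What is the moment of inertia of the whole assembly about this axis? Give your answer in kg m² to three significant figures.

2.54

Solid disk: I_cm = (1/2)MR² = (1/2)(3.68)(0.283)² = 0.14736 kg m²; centre at d = 0.559 m, so the parallel axis theorem gives I = 0.14736 + (3.68)(0.559)² = 1.2973 kg m².
Thin disk: I_cm = (1/4)MR² = (1/4)(2.85)(0.291)² = 0.060335 kg m²; centre at d = 0.131 m, so the parallel axis theorem gives I = 0.060335 + (2.85)(0.131)² = 0.10924 kg m².
Thin ring: I_cm = (1/2)MR² = (1/2)(1.56)(0.298)² = 0.069267 kg m²; centre at d = 0.464 m, so the parallel axis theorem gives I = 0.069267 + (1.56)(0.464)² = 0.40513 kg m².
Point mass: I_cm = 0; centre at d = 0.43 m, so the parallel axis theorem gives I = 0 + (3.94)(0.43)² = 0.72851 kg m².
Total I = 1.2973 + 0.10924 + 0.40513 + 0.72851 = 2.5402 kg m².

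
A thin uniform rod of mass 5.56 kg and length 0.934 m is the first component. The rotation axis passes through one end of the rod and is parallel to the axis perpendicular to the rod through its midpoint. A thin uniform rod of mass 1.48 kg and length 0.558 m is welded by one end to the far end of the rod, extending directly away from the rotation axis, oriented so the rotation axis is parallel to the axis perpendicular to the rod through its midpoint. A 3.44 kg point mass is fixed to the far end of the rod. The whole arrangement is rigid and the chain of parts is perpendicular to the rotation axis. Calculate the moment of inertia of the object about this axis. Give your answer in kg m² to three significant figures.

Thin rod: I_cm = (1/12)ML² = (1/12)(5.56)(0.934)² = 0.40419 kg m²; centre at d = 0.467 m, so I = I_cm + Md² gives I = 0.40419 + (5.56)(0.467)² = 1.6168 kg m².
Thin rod: I_cm = (1/12)ML² = (1/12)(1.48)(0.558)² = 0.038402 kg m²; centre at d = 0.467 + 0.467 + 0.279 = 1.213 m, so I = I_cm + Md² gives I = 0.038402 + (1.48)(1.213)² = 2.216 kg m².
Point mass: I_cm = 0; centre at d = 0.467 + 0.467 + 0.279 + 0.279 = 1.492 m, so I = I_cm + Md² gives I = 0 + (3.44)(1.492)² = 7.6577 kg m².
Total I = 1.6168 + 2.216 + 7.6577 = 11.49 kg m².

11.5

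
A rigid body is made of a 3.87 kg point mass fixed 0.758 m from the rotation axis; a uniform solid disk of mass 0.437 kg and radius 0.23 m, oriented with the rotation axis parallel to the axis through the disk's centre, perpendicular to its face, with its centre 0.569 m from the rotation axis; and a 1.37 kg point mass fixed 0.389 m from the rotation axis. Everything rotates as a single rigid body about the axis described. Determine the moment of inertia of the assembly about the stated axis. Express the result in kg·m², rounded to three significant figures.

Point mass: I_cm = 0; centre at d = 0.758 m, so the parallel axis theorem gives I = 0 + (3.87)(0.758)² = 2.2236 kg·m².
Solid disk: I_cm = (1/2)MR² = (1/2)(0.437)(0.23)² = 0.011559 kg·m²; centre at d = 0.569 m, so the parallel axis theorem gives I = 0.011559 + (0.437)(0.569)² = 0.15304 kg·m².
Point mass: I_cm = 0; centre at d = 0.389 m, so the parallel axis theorem gives I = 0 + (1.37)(0.389)² = 0.20731 kg·m².
Total I = 2.2236 + 0.15304 + 0.20731 = 2.5839 kg·m².

2.58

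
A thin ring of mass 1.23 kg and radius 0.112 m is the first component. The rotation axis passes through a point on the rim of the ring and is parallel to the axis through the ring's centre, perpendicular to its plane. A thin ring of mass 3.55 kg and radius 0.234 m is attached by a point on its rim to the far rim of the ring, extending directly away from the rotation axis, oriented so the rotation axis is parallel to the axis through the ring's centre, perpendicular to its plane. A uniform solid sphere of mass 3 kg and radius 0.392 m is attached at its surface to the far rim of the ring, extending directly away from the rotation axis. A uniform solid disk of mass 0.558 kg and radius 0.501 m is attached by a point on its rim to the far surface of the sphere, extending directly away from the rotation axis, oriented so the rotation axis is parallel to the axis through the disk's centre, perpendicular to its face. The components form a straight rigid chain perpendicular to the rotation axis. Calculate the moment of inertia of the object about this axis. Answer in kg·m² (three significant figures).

Thin ring: I_cm = MR² = (1.23)(0.112)² = 0.015429 kg·m²; centre at d = 0.112 m, so I = I_cm + Md² gives I = 0.015429 + (1.23)(0.112)² = 0.030858 kg·m².
Thin ring: I_cm = MR² = (3.55)(0.234)² = 0.19438 kg·m²; centre at d = 0.112 + 0.112 + 0.234 = 0.458 m, so I = I_cm + Md² gives I = 0.19438 + (3.55)(0.458)² = 0.93905 kg·m².
Solid sphere: I_cm = (2/5)MR² = (2/5)(3)(0.392)² = 0.1844 kg·m²; centre at d = 0.112 + 0.112 + 0.234 + 0.234 + 0.392 = 1.084 m, so I = I_cm + Md² gives I = 0.1844 + (3)(1.084)² = 3.7096 kg·m².
Solid disk: I_cm = (1/2)MR² = (1/2)(0.558)(0.501)² = 0.070029 kg·m²; centre at d = 0.112 + 0.112 + 0.234 + 0.234 + 0.392 + 0.392 + 0.501 = 1.977 m, so I = I_cm + Md² gives I = 0.070029 + (0.558)(1.977)² = 2.251 kg·m².
Total I = 0.030858 + 0.93905 + 3.7096 + 2.251 = 6.9305 kg·m².

6.93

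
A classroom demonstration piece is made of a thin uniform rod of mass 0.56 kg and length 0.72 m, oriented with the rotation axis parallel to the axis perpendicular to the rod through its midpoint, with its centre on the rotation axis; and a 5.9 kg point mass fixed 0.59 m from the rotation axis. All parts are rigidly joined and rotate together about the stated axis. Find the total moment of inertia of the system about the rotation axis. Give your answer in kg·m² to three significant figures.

2.08

Thin rod: I_cm = (1/12)ML² = (1/12)(0.56)(0.72)² = 0.024192 kg·m²; axis through the centre, so I = 0.024192 kg·m².
Point mass: I_cm = 0; centre at d = 0.59 m, so I = I_cm + Md² gives I = 0 + (5.9)(0.59)² = 2.0538 kg·m².
Total I = 0.024192 + 2.0538 = 2.078 kg·m².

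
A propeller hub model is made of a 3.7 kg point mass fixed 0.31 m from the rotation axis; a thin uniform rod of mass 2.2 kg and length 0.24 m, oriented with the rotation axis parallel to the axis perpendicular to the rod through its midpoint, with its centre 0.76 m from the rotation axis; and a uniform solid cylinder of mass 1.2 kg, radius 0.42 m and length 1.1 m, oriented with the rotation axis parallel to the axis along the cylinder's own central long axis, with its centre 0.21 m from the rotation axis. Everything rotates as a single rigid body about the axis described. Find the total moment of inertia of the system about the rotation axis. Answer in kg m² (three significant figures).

1.80

Point mass: I_cm = 0; centre at d = 0.31 m, so I = I_cm + Md² gives I = 0 + (3.7)(0.31)² = 0.35557 kg m².
Thin rod: I_cm = (1/12)ML² = (1/12)(2.2)(0.24)² = 0.01056 kg m²; centre at d = 0.76 m, so I = I_cm + Md² gives I = 0.01056 + (2.2)(0.76)² = 1.2813 kg m².
Solid cylinder: I_cm = (1/2)MR² = (1/2)(1.2)(0.42)² = 0.10584 kg m²; centre at d = 0.21 m, so I = I_cm + Md² gives I = 0.10584 + (1.2)(0.21)² = 0.15876 kg m².
Total I = 0.35557 + 1.2813 + 0.15876 = 1.7956 kg m².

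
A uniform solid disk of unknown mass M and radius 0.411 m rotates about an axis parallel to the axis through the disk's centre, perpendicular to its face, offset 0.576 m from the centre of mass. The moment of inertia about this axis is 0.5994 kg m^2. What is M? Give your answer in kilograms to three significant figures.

I = I_cm + Md² = (1/2)MR² + Md² = M·[0.5·(0.411)² + (0.576)²] = M·0.41624.
So M = 0.5994 / 0.41624 = 1.44 kg.

1.44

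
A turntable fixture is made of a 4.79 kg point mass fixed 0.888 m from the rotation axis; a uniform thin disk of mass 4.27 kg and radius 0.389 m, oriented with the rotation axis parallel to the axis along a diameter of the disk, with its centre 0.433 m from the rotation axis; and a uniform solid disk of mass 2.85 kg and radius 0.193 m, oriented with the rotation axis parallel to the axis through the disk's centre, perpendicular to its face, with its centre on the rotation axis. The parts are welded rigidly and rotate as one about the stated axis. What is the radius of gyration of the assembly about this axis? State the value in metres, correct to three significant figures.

Point mass: I_cm = 0; centre at d = 0.888 m, so the parallel axis theorem gives I = 0 + (4.79)(0.888)² = 3.7771 kg m^2.
Thin disk: I_cm = (1/4)MR² = (1/4)(4.27)(0.389)² = 0.16154 kg m^2; centre at d = 0.433 m, so the parallel axis theorem gives I = 0.16154 + (4.27)(0.433)² = 0.96211 kg m^2.
Solid disk: I_cm = (1/2)MR² = (1/2)(2.85)(0.193)² = 0.05308 kg m^2; axis through the centre, so I = 0.05308 kg m^2.
Total I = 4.7923 kg m^2; total mass M = 11.91 kg.
k = √(I/M) = √(4.7923/11.91) = 0.63433 m.

0.634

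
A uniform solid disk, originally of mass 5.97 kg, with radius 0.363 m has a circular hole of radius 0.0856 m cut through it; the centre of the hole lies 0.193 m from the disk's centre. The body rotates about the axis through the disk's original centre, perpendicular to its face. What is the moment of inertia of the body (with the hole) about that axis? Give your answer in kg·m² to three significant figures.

0.380

Unpierced body about its centre: I₀ = (1/2)MR² = (1/2)(5.97)(0.363)² = 0.39333 kg·m².
The removed disk has mass m = M·(r/R)² = (5.97)(0.0856/0.363)² = 0.33198 kg (same uniform areal density).
Its moment of inertia about the rotation axis (parallel-axis theorem): I_hole = (1/2)mr² + md² = (1/2)(0.33198)(0.0856)² + (0.33198)(0.193)² = 0.013582 kg·m².
Treating the hole as negative mass, I = I₀ − I_hole = 0.39333 − 0.013582 = 0.37975 kg·m².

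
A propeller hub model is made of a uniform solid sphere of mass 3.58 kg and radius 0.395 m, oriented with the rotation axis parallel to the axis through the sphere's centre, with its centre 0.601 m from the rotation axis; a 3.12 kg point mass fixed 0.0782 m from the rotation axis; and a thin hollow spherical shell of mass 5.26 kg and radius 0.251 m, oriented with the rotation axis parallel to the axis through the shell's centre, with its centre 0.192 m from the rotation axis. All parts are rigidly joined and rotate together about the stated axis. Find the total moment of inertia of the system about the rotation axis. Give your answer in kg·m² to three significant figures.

1.95

Solid sphere: I_cm = (2/5)MR² = (2/5)(3.58)(0.395)² = 0.22343 kg·m²; centre at d = 0.601 m, so the parallel axis theorem gives I = 0.22343 + (3.58)(0.601)² = 1.5165 kg·m².
Point mass: I_cm = 0; centre at d = 0.0782 m, so the parallel axis theorem gives I = 0 + (3.12)(0.0782)² = 0.01908 kg·m².
Spherical shell: I_cm = (2/3)MR² = (2/3)(5.26)(0.251)² = 0.22092 kg·m²; centre at d = 0.192 m, so the parallel axis theorem gives I = 0.22092 + (5.26)(0.192)² = 0.41483 kg·m².
Total I = 1.5165 + 0.01908 + 0.41483 = 1.9504 kg·m².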